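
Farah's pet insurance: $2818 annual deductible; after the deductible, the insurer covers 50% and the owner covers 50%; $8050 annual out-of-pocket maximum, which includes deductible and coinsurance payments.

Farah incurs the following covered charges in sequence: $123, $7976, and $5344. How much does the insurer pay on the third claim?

Claim 1 — $123: fully absorbed by the deductible. Owner pays $123; OOP now $123. Insurer: $123 − $123 = $0.
Claim 2 — $7976: deductible takes $2695, $5281 remains; coinsurance $5281 × 50% = $2640.50. Owner pays $5335.50; OOP now $5458.50. Plan pays $7976 − $5335.50 = $2640.50.
Claim 3 — $5344: deductible met; 50% of $5344 = $2672. Adding that to $5458.50 gives $8130.50, past the $8050 cap; owner pays only $8050 − $5458.50 = $2591.50. Insurer: $5344 − $2591.50 = $2752.50.

$2752.50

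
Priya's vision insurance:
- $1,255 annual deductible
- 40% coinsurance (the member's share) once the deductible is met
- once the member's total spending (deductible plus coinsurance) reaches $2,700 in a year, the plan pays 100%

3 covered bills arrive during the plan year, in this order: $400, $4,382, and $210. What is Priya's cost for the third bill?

Claim 1 ($400): fully absorbed by the deductible. Member pays $400; OOP now $400.
Claim 2 ($4,382): $855 to deductible, leaving $3,527; 40% of $3,527 = $1,410.80. Member pays $2,265.80; OOP now $2,665.80.
Claim 3 ($210): deductible already satisfied, so member's share is 40% × $210 = $84. That would push OOP to $2,749.80, over the $2,700 cap, so member pays $2,700 − $2,665.80 = $34.20.

$34.20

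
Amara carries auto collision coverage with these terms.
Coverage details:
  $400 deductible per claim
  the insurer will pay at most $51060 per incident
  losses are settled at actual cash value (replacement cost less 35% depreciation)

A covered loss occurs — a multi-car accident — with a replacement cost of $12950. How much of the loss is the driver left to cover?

Actual cash value after 35% depreciation: $12950 × 65% = $8417.50.
Subtract the deductible: $8417.50 − $400 = $8017.50.
$8017.50 ≤ $51060, so the limit doesn't bind; insurer pays $8017.50.
Out of pocket: $12950 − $8017.50 = $4932.50.

$4932.50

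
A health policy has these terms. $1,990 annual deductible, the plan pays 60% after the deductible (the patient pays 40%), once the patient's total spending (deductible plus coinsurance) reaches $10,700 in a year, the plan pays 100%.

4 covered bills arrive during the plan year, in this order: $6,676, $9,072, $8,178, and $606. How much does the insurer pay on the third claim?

$4,971.20

Bill 1, $6,676: deductible takes $1,990, $4,686 remains; coinsurance $4,686 × 40% = $1,874.40. Patient owes $3,864.40 (running OOP $3,864.40). Insurer: $6,676 − $3,864.40 = $2,811.60.
Bill 2, $9,072: 40% coinsurance on $9,072 = $3,628.80. Cost to patient: $3,628.80. OOP to date $7,493.20. Insurer: $9,072 − $3,628.80 = $5,443.20.
Bill 3, $8,178: 40% coinsurance on $8,178 = $3,271.20. Adding that to $7,493.20 gives $10,764.40, past the $10,700 cap; patient pays only $10,700 − $7,493.20 = $3,206.80. Insurer: $8,178 − $3,206.80 = $4,971.20.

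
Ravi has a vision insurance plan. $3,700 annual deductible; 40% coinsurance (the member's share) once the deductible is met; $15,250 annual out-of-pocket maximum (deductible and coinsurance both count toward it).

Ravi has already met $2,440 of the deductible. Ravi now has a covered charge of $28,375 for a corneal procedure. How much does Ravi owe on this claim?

$12,106

Remaining deductible: $3,700 − $2,440 = $1,260.
After the $1,260 deductible portion, $28,375 − $1,260 = $27,115 is subject to coinsurance.
Coinsurance: $27,115 × 40% = $10,846.
So the member owes $1,260 + $10,846 = $12,106 before any cap.
Total out-of-pocket so far would be $2,440 + $12,106 = $14,546, below the $15,250 cap — no reduction.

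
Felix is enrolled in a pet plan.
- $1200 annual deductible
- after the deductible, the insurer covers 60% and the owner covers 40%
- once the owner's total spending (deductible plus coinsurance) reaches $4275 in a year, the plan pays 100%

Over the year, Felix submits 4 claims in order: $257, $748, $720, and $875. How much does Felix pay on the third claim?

$405

Bill 1, $257: all of it applies to the deductible. Cost to owner: $257. OOP to date $257.
Bill 2, $748: all of it applies to the deductible. Owner owes $748 (running OOP $1005).
Bill 3, $720: deductible takes $195, $525 remains; 40% of $525 = $210. Owner pays $405; OOP now $1410.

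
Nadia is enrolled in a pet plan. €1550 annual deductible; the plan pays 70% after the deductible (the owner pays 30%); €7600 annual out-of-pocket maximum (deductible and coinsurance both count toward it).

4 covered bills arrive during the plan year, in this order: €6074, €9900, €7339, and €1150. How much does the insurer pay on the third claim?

€5616.20

Claim 1 (€6074): €1550 finishes the deductible; €4524 goes to coinsurance; 30% of €4524 = €1357.20. Cost to owner: €2907.20. OOP to date €2907.20. Plan pays €6074 − €2907.20 = €3166.80.
Claim 2 (€9900): deductible already satisfied, so owner's share is 30% × €9900 = €2970. Cost to owner: €2970. OOP to date €5877.20. Plan pays €9900 − €2970 = €6930.
Claim 3 (€7339): deductible already satisfied, so owner's share is 30% × €7339 = €2201.70. That would push OOP to €8078.90, over the €7600 cap, so owner pays €7600 − €5877.20 = €1722.80. Insurer: €7339 − €1722.80 = €5616.20.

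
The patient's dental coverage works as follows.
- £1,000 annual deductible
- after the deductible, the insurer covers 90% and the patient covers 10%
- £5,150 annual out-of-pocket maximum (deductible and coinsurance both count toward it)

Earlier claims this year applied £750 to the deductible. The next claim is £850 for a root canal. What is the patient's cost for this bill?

Remaining deductible: £1,000 − £750 = £250.
After the £250 deductible portion, £850 − £250 = £600 is subject to coinsurance.
Patient's 10% share of £600 is £60.
So the patient owes £250 + £60 = £310 before any cap.
Total out-of-pocket so far would be £750 + £310 = £1,060, below the £5,150 cap — no reduction.

£310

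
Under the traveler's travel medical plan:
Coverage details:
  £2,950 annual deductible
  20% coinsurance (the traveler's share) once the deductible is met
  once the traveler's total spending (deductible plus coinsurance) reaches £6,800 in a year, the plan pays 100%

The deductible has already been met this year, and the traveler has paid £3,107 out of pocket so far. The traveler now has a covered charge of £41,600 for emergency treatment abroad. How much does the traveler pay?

£3,693

The deductible is already satisfied, so the full bill goes to coinsurance.
Traveler's 20% share of £41,600 is £8,320.
Adding £8,320 to the £3,107 already spent would give £11,427, which exceeds the £6,800 cap; the traveler pays just £6,800 − £3,107 = £3,693.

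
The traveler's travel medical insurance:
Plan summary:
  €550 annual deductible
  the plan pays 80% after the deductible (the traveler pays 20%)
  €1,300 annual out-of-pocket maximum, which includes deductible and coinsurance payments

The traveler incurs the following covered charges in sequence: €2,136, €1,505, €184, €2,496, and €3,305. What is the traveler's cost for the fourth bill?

Claim 1 (€2,136): €550 finishes the deductible; €1,586 goes to coinsurance; coinsurance €1,586 × 20% = €317.20. Traveler owes €867.20 (running OOP €867.20).
Claim 2 (€1,505): 20% coinsurance on €1,505 = €301. Traveler owes €301 (running OOP €1,168.20).
Claim 3 (€184): deductible already satisfied, so traveler's share is 20% × €184 = €36.80. Traveler pays €36.80; OOP now €1,205.
Claim 4 (€2,496): 20% coinsurance on €2,496 = €499.20. That would push OOP to €1,704.20, over the €1,300 cap, so traveler pays €1,300 − €1,205 = €95.

€95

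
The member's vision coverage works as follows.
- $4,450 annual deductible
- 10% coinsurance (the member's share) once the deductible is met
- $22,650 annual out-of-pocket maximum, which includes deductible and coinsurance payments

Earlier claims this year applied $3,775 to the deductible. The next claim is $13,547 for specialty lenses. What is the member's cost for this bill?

$3,775 of the $4,450 deductible is already met, leaving $675.
After the $675 deductible portion, $13,547 − $675 = $12,872 is subject to coinsurance.
Coinsurance: $12,872 × 10% = $1,287.20.
That puts the member's cost at $675 + $1,287.20 = $1,962.20 before any cap.
Cumulative spending $3,775 + $1,962.20 = $5,737.20 stays under the $22,650 maximum.

$1,962.20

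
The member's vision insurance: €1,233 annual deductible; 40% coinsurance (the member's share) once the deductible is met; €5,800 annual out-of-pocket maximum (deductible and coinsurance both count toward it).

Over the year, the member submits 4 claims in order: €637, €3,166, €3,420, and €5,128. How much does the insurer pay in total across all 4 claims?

€6,670.80

Claim 1 (€637): fully absorbed by the deductible. Cost to member: €637. OOP to date €637. Insurer: €637 − €637 = €0.
Claim 2 (€3,166): deductible takes €596, €2,570 remains; 40% of €2,570 = €1,028. Member owes €1,624 (running OOP €2,261). Insurer: €3,166 − €1,624 = €1,542.
Claim 3 (€3,420): 40% coinsurance on €3,420 = €1,368. Member owes €1,368 (running OOP €3,629). Insurer: €3,420 − €1,368 = €2,052.
Claim 4 (€5,128): 40% coinsurance on €5,128 = €2,051.20. Member pays €2,051.20; OOP now €5,680.20. Insurer: €5,128 − €2,051.20 = €3,076.80.
Insurer total: €0 + €1,542 + €2,052 + €3,076.80 = €6,670.80.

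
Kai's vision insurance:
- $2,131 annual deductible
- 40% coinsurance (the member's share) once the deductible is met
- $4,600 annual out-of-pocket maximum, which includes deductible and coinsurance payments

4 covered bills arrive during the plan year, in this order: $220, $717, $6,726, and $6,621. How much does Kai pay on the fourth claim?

Claim 1 ($220): all of it applies to the deductible. Cost to member: $220. OOP to date $220.
Claim 2 ($717): all of it applies to the deductible. Member pays $717; OOP now $937.
Claim 3 ($6,726): $1,194 to deductible, leaving $5,532; coinsurance $5,532 × 40% = $2,212.80. Cost to member: $3,406.80. OOP to date $4,343.80.
Claim 4 ($6,621): deductible met; 40% of $6,621 = $2,648.40. Adding that to $4,343.80 gives $6,992.20, past the $4,600 cap; member pays only $4,600 − $4,343.80 = $256.20.

$256.20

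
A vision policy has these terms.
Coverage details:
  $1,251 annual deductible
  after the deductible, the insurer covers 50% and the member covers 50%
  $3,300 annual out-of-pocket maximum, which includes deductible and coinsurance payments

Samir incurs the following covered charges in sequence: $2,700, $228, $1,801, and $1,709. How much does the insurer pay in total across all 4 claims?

$3,138

Bill 1, $2,700: $1,251 to deductible, leaving $1,449; coinsurance $1,449 × 50% = $724.50. Member owes $1,975.50 (running OOP $1,975.50). Plan pays $2,700 − $1,975.50 = $724.50.
Bill 2, $228: 50% coinsurance on $228 = $114. Cost to member: $114. OOP to date $2,089.50. Plan pays $228 − $114 = $114.
Bill 3, $1,801: deductible already satisfied, so member's share is 50% × $1,801 = $900.50. Member owes $900.50 (running OOP $2,990). Insurer: $1,801 − $900.50 = $900.50.
Bill 4, $1,709: deductible met; 50% of $1,709 = $854.50. Adding that to $2,990 gives $3,844.50, past the $3,300 cap; member pays only $3,300 − $2,990 = $310. Plan pays $1,709 − $310 = $1,399.
Insurer total = bills − member's total = $6,438 − $3,300 = $3,138.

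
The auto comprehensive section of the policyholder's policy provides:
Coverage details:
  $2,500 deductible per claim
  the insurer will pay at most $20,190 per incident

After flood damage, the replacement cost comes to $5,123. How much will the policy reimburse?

$2,623

Less the $2,500 deductible: $5,123 − $2,500 = $2,623.
That's under the $20,190 cap, so the insurer reimburses the full $2,623.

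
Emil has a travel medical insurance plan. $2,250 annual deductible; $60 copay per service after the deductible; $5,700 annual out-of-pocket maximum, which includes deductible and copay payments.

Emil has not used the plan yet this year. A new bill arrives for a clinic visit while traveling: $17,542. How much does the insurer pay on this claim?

The full $2,250 deductible is still open; $2,250 of this bill applies to it.
After the $2,250 deductible portion, $17,542 − $2,250 = $15,292 is subject to the copay.
Copay on this service: $60.
Traveler responsibility before any cap: $2,250 + $60 = $2,310.
Year-to-date out-of-pocket becomes $0 + $2,310 = $2,310, still under the $5,700 maximum, so no cap applies.
The insurer covers the remainder: $17,542 − $2,310 = $15,232.

$15,232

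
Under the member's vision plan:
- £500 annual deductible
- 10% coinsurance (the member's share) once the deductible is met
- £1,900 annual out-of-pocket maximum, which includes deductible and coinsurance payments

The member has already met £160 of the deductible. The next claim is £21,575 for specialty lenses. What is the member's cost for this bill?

£1,740

£160 of the £500 deductible is already met, leaving £340.
That leaves £21,575 − £340 = £21,235 for coinsurance.
Coinsurance: £21,235 × 10% = £2,123.50.
That puts the member's cost at £340 + £2,123.50 = £2,463.50 before any cap.
Year-to-date out-of-pocket would reach £160 + £2,463.50 = £2,623.50, above the £1,900 maximum, so the member pays only £1,900 − £160 = £1,740.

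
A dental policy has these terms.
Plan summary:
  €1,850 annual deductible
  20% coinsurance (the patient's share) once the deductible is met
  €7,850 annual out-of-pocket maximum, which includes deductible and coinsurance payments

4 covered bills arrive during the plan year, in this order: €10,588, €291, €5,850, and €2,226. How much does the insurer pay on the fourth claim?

Claim 1 (€10,588): €1,850 finishes the deductible; €8,738 goes to coinsurance; 20% of €8,738 = €1,747.60. Patient owes €3,597.60 (running OOP €3,597.60). Plan pays €10,588 − €3,597.60 = €6,990.40.
Claim 2 (€291): 20% coinsurance on €291 = €58.20. Cost to patient: €58.20. OOP to date €3,655.80. Plan pays €291 − €58.20 = €232.80.
Claim 3 (€5,850): deductible met; 20% of €5,850 = €1,170. Cost to patient: €1,170. OOP to date €4,825.80. Plan pays €5,850 − €1,170 = €4,680.
Claim 4 (€2,226): deductible already satisfied, so patient's share is 20% × €2,226 = €445.20. Patient owes €445.20 (running OOP €5,271). Insurer: €2,226 − €445.20 = €1,780.80.

€1,780.80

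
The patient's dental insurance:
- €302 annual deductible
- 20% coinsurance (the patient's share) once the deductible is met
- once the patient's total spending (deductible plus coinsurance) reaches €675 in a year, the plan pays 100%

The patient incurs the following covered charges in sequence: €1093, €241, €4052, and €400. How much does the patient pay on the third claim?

Claim 1 (€1093): €302 to deductible, leaving €791; coinsurance €791 × 20% = €158.20. Patient owes €460.20 (running OOP €460.20).
Claim 2 (€241): deductible already satisfied, so patient's share is 20% × €241 = €48.20. Cost to patient: €48.20. OOP to date €508.40.
Claim 3 (€4052): deductible already satisfied, so patient's share is 20% × €4052 = €810.40. OOP would hit €1318.80 > €675, so the cap limits the patient to €675 − €508.40 = €166.60.

€166.60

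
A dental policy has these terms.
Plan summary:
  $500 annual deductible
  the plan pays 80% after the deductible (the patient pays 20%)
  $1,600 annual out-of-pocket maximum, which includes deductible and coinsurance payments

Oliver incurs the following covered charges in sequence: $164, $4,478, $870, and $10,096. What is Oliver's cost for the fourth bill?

Claim 1 ($164): fully absorbed by the deductible. Patient pays $164; OOP now $164.
Claim 2 ($4,478): $336 to deductible, leaving $4,142; 20% of $4,142 = $828.40. Patient pays $1,164.40; OOP now $1,328.40.
Claim 3 ($870): deductible met; 20% of $870 = $174. Patient pays $174; OOP now $1,502.40.
Claim 4 ($10,096): 20% coinsurance on $10,096 = $2,019.20. OOP would hit $3,521.60 > $1,600, so the cap limits the patient to $1,600 − $1,502.40 = $97.60.

$97.60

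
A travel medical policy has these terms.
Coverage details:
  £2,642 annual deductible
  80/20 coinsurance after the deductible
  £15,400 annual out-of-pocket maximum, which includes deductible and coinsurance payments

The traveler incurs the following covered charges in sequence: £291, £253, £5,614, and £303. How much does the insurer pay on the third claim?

Bill 1, £291: fully absorbed by the deductible. Traveler pays £291; OOP now £291. Insurer: £291 − £291 = £0.
Bill 2, £253: fully absorbed by the deductible. Cost to traveler: £253. OOP to date £544. Insurer: £253 − £253 = £0.
Bill 3, £5,614: £2,098 to deductible, leaving £3,516; traveler's 20% is £703.20. Cost to traveler: £2,801.20. OOP to date £3,345.20. Insurer: £5,614 − £2,801.20 = £2,812.80.

£2,812.80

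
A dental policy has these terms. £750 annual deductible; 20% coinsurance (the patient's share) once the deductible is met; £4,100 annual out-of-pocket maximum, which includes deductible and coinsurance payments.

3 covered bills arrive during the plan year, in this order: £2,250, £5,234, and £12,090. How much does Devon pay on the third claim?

£2,003.20

Bill 1, £2,250: deductible takes £750, £1,500 remains; 20% of £1,500 = £300. Cost to patient: £1,050. OOP to date £1,050.
Bill 2, £5,234: deductible met; 20% of £5,234 = £1,046.80. Cost to patient: £1,046.80. OOP to date £2,096.80.
Bill 3, £12,090: 20% coinsurance on £12,090 = £2,418. Adding that to £2,096.80 gives £4,514.80, past the £4,100 cap; patient pays only £4,100 − £2,096.80 = £2,003.20.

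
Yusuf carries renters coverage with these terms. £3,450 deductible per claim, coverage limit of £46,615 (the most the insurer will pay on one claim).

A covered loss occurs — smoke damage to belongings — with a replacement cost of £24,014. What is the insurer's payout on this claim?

£20,564

After the deductible, £24,014 − £3,450 = £20,564 remains.
That's under the £46,615 cap, so the insurer reimburses the full £20,564.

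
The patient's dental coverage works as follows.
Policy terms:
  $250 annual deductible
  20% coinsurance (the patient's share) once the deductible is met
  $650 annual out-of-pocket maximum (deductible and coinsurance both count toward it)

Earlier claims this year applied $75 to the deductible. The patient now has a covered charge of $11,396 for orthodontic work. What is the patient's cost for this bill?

$575

Deductible still to meet: $250 − $75 = $175.
The remaining $11,221 (= $11,396 − $175) moves to coinsurance.
20% of $11,221 = $2,244.20 falls to the patient.
That puts the patient's cost at $175 + $2,244.20 = $2,419.20 before any cap.
That would bring total out-of-pocket to $2,494.20, past the $650 cap. The patient is capped at $650 − $75 = $575 on this claim.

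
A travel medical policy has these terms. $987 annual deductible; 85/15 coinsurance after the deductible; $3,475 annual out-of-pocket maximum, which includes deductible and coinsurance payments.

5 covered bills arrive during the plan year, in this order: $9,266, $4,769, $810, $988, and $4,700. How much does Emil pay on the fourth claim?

Claim 1 — $9,266: $987 to deductible, leaving $8,279; coinsurance $8,279 × 15% = $1,241.85. Cost to traveler: $2,228.85. OOP to date $2,228.85.
Claim 2 — $4,769: deductible met; 15% of $4,769 = $715.35. Traveler pays $715.35; OOP now $2,944.20.
Claim 3 — $810: deductible already satisfied, so traveler's share is 15% × $810 = $121.50. Cost to traveler: $121.50. OOP to date $3,065.70.
Claim 4 — $988: 15% coinsurance on $988 = $148.20. Cost to traveler: $148.20. OOP to date $3,213.90.

$148.20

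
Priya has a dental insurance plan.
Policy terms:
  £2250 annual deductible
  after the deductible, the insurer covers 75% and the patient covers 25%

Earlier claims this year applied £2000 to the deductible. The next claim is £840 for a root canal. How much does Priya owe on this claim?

Deductible still to meet: £2250 − £2000 = £250.
After the £250 deductible portion, £840 − £250 = £590 is subject to coinsurance.
Coinsurance: £590 × 25% = £147.50.
So the patient owes £250 + £147.50 = £397.50.

£397.50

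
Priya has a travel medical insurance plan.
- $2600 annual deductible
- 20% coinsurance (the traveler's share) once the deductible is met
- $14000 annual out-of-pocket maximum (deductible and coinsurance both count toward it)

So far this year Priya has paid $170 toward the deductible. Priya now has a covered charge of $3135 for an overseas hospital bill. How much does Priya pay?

Remaining deductible: $2600 − $170 = $2430.
After the $2430 deductible portion, $3135 − $2430 = $705 is subject to coinsurance.
Traveler's 20% share of $705 is $141.
That puts the traveler's cost at $2430 + $141 = $2571 before any cap.
Cumulative spending $170 + $2571 = $2741 stays under the $14000 maximum.

$2571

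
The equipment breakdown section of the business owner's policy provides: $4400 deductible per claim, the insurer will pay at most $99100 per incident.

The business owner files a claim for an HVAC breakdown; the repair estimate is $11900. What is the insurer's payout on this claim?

$7500

Less the $4400 deductible: $11900 − $4400 = $7500.
$7500 is within the $99100 limit, so the insurer pays $7500.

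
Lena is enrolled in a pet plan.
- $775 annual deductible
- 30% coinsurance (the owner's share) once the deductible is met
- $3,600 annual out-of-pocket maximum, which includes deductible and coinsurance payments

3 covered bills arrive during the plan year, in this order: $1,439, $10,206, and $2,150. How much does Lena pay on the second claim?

$2,625.80

#1 ($1,439): deductible takes $775, $664 remains; 30% of $664 = $199.20. Owner owes $974.20 (running OOP $974.20).
#2 ($10,206): deductible already satisfied, so owner's share is 30% × $10,206 = $3,061.80. OOP would hit $4,036 > $3,600, so the cap limits the owner to $3,600 − $974.20 = $2,625.80.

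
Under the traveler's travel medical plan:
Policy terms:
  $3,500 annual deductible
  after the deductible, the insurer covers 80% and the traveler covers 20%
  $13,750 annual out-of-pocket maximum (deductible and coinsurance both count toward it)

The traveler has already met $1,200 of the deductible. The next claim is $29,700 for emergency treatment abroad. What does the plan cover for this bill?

$21,920

Remaining deductible: $3,500 − $1,200 = $2,300.
The remaining $27,400 (= $29,700 − $2,300) moves to coinsurance.
Coinsurance: $27,400 × 20% = $5,480.
Traveler responsibility before any cap: $2,300 + $5,480 = $7,780.
Year-to-date out-of-pocket becomes $1,200 + $7,780 = $8,980, still under the $13,750 maximum, so no cap applies.
Insurer pays the balance: $29,700 − $7,780 = $21,920.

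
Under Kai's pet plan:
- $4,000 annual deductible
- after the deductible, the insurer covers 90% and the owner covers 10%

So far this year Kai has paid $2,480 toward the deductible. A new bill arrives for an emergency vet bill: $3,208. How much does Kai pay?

Deductible still to meet: $4,000 − $2,480 = $1,520.
That leaves $3,208 − $1,520 = $1,688 for coinsurance.
Owner's 10% share of $1,688 is $168.80.
So the owner owes $1,520 + $168.80 = $1,688.80.

$1,688.80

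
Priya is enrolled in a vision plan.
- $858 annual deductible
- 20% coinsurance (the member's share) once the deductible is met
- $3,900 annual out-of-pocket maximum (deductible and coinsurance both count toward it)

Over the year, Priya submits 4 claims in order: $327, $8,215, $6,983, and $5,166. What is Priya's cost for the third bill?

$1,396.60

Claim 1 — $327: all of it applies to the deductible. Member owes $327 (running OOP $327).
Claim 2 — $8,215: $531 to deductible, leaving $7,684; member's 20% is $1,536.80. Member pays $2,067.80; OOP now $2,394.80.
Claim 3 — $6,983: deductible met; 20% of $6,983 = $1,396.60. Member pays $1,396.60; OOP now $3,791.40.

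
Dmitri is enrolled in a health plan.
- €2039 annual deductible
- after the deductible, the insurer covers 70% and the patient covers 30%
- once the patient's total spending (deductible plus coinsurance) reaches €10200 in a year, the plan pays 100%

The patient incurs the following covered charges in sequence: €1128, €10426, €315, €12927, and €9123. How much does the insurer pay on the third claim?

Claim 1 (€1128): fully absorbed by the deductible. Patient pays €1128; OOP now €1128. Insurer: €1128 − €1128 = €0.
Claim 2 (€10426): €911 to deductible, leaving €9515; coinsurance €9515 × 30% = €2854.50. Patient owes €3765.50 (running OOP €4893.50). Insurer: €10426 − €3765.50 = €6660.50.
Claim 3 (€315): 30% coinsurance on €315 = €94.50. Cost to patient: €94.50. OOP to date €4988. Plan pays €315 − €94.50 = €220.50.

€220.50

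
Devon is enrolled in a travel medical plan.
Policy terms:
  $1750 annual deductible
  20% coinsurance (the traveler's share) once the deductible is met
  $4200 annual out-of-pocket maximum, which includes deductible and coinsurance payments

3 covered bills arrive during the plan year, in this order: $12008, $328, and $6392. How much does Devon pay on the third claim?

Claim 1 — $12008: $1750 finishes the deductible; $10258 goes to coinsurance; coinsurance $10258 × 20% = $2051.60. Cost to traveler: $3801.60. OOP to date $3801.60.
Claim 2 — $328: deductible already satisfied, so traveler's share is 20% × $328 = $65.60. Cost to traveler: $65.60. OOP to date $3867.20.
Claim 3 — $6392: deductible already satisfied, so traveler's share is 20% × $6392 = $1278.40. Adding that to $3867.20 gives $5145.60, past the $4200 cap; traveler pays only $4200 − $3867.20 = $332.80.

$332.80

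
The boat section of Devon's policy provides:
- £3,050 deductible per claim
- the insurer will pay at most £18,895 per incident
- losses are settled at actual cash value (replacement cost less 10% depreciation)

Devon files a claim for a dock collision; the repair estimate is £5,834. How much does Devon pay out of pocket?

£3,633.40

Depreciate 10%: the covered value is £5,834 × 0.9 = £5,250.60.
After the deductible, £5,250.60 − £3,050 = £2,200.60 remains.
That's under the £18,895 cap, so the insurer reimburses the full £2,200.60.
Owner's share is the uncovered remainder: £5,834 − £2,200.60 = £3,633.40.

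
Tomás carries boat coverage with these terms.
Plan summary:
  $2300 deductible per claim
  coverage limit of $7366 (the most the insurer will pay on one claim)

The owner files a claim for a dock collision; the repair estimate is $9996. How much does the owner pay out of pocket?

$2630

Subtract the deductible: $9996 − $2300 = $7696.
Since $7696 > $7366, the payout is capped at $7366.
Owner's share is the uncovered remainder: $9996 − $7366 = $2630.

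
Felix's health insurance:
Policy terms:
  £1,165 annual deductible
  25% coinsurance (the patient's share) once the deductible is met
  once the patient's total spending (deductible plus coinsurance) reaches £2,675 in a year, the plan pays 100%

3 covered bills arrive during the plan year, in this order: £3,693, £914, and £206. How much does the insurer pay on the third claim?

£154.50

Bill 1, £3,693: deductible takes £1,165, £2,528 remains; coinsurance £2,528 × 25% = £632. Cost to patient: £1,797. OOP to date £1,797. Plan pays £3,693 − £1,797 = £1,896.
Bill 2, £914: 25% coinsurance on £914 = £228.50. Cost to patient: £228.50. OOP to date £2,025.50. Plan pays £914 − £228.50 = £685.50.
Bill 3, £206: 25% coinsurance on £206 = £51.50. Cost to patient: £51.50. OOP to date £2,077. Insurer: £206 − £51.50 = £154.50.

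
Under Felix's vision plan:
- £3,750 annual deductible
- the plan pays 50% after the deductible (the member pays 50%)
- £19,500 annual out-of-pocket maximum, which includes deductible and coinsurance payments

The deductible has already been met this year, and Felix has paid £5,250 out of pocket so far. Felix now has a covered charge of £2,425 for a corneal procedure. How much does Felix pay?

The deductible is already satisfied, so the full bill goes to coinsurance.
50% of £2,425 = £1,212.50 falls to the member.
Total out-of-pocket so far would be £5,250 + £1,212.50 = £6,462.50, below the £19,500 cap — no reduction.

£1,212.50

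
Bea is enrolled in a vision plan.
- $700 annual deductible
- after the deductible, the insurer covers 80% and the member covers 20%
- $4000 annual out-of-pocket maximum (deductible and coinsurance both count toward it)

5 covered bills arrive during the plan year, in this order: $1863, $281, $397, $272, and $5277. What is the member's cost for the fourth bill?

$54.40

Bill 1, $1863: deductible takes $700, $1163 remains; coinsurance $1163 × 20% = $232.60. Cost to member: $932.60. OOP to date $932.60.
Bill 2, $281: deductible met; 20% of $281 = $56.20. Member owes $56.20 (running OOP $988.80).
Bill 3, $397: deductible already satisfied, so member's share is 20% × $397 = $79.40. Cost to member: $79.40. OOP to date $1068.20.
Bill 4, $272: 20% coinsurance on $272 = $54.40. Cost to member: $54.40. OOP to date $1122.60.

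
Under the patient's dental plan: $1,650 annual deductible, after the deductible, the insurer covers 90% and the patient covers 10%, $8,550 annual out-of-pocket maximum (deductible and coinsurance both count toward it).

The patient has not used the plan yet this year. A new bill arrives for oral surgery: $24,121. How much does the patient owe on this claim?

Deductible not yet touched, so the first $1,650 of the bill goes to the deductible.
The remaining $22,471 (= $24,121 − $1,650) moves to coinsurance.
10% of $22,471 = $2,247.10 falls to the patient.
That puts the patient's cost at $1,650 + $2,247.10 = $3,897.10 before any cap.
Year-to-date out-of-pocket becomes $0 + $3,897.10 = $3,897.10, still under the $8,550 maximum, so no cap applies.

$3,897.10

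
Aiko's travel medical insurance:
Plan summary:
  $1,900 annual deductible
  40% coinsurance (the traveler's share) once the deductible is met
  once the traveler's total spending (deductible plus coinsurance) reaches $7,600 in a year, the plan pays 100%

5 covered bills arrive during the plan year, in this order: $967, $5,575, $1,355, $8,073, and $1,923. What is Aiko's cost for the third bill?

#1 ($967): fully absorbed by the deductible. Traveler pays $967; OOP now $967.
#2 ($5,575): $933 to deductible, leaving $4,642; coinsurance $4,642 × 40% = $1,856.80. Cost to traveler: $2,789.80. OOP to date $3,756.80.
#3 ($1,355): deductible already satisfied, so traveler's share is 40% × $1,355 = $542. Traveler owes $542 (running OOP $4,298.80).

$542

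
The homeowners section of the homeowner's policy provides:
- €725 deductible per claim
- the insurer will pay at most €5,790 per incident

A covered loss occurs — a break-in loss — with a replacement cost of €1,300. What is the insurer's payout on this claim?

Subtract the deductible: €1,300 − €725 = €575.
€575 ≤ €5,790, so the limit doesn't bind; insurer pays €575.

€575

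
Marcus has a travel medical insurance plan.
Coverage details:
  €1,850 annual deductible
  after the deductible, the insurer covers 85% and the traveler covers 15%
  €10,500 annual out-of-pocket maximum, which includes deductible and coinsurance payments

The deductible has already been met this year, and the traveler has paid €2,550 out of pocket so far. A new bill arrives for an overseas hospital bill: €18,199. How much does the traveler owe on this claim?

€2,729.85

The deductible is already satisfied, so the full bill goes to coinsurance.
Coinsurance: €18,199 × 15% = €2,729.85.
Cumulative spending €2,550 + €2,729.85 = €5,279.85 stays under the €10,500 maximum.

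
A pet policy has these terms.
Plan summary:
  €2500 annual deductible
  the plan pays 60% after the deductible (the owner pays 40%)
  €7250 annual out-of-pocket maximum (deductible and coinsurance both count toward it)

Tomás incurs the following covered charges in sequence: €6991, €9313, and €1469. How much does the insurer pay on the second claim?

€6359.40

Claim 1 (€6991): deductible takes €2500, €4491 remains; 40% of €4491 = €1796.40. Owner pays €4296.40; OOP now €4296.40. Plan pays €6991 − €4296.40 = €2694.60.
Claim 2 (€9313): deductible met; 40% of €9313 = €3725.20. Adding that to €4296.40 gives €8021.60, past the €7250 cap; owner pays only €7250 − €4296.40 = €2953.60. Plan pays €9313 − €2953.60 = €6359.40.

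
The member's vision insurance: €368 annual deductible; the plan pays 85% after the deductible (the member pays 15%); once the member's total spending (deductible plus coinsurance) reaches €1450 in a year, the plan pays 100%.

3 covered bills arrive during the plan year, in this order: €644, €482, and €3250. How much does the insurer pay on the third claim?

Bill 1, €644: deductible takes €368, €276 remains; member's 15% is €41.40. Cost to member: €409.40. OOP to date €409.40. Insurer: €644 − €409.40 = €234.60.
Bill 2, €482: 15% coinsurance on €482 = €72.30. Cost to member: €72.30. OOP to date €481.70. Plan pays €482 − €72.30 = €409.70.
Bill 3, €3250: deductible met; 15% of €3250 = €487.50. Cost to member: €487.50. OOP to date €969.20. Plan pays €3250 − €487.50 = €2762.50.

€2762.50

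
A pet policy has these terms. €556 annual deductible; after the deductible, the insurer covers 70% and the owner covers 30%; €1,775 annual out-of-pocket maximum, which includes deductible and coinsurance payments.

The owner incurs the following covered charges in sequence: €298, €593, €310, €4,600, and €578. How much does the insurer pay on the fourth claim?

#1 (€298): fully absorbed by the deductible. Owner pays €298; OOP now €298. Plan pays €298 − €298 = €0.
#2 (€593): €258 to deductible, leaving €335; owner's 30% is €100.50. Owner pays €358.50; OOP now €656.50. Insurer: €593 − €358.50 = €234.50.
#3 (€310): 30% coinsurance on €310 = €93. Cost to owner: €93. OOP to date €749.50. Plan pays €310 − €93 = €217.
#4 (€4,600): deductible already satisfied, so owner's share is 30% × €4,600 = €1,380. Adding that to €749.50 gives €2,129.50, past the €1,775 cap; owner pays only €1,775 − €749.50 = €1,025.50. Insurer: €4,600 − €1,025.50 = €3,574.50.

€3,574.50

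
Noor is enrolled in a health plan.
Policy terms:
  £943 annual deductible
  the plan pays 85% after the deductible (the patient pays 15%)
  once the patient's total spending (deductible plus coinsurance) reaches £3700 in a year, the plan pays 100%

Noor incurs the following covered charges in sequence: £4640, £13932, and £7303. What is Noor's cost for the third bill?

£112.65

Bill 1, £4640: £943 to deductible, leaving £3697; 15% of £3697 = £554.55. Patient owes £1497.55 (running OOP £1497.55).
Bill 2, £13932: 15% coinsurance on £13932 = £2089.80. Cost to patient: £2089.80. OOP to date £3587.35.
Bill 3, £7303: deductible already satisfied, so patient's share is 15% × £7303 = £1095.45. Adding that to £3587.35 gives £4682.80, past the £3700 cap; patient pays only £3700 − £3587.35 = £112.65.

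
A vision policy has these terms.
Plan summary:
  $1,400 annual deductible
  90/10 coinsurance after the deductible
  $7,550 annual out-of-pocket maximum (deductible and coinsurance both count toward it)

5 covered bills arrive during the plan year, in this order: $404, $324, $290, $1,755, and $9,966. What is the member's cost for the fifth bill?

#1 ($404): entire amount goes to the deductible. Member pays $404; OOP now $404.
#2 ($324): entire amount goes to the deductible. Member pays $324; OOP now $728.
#3 ($290): fully absorbed by the deductible. Member pays $290; OOP now $1,018.
#4 ($1,755): deductible takes $382, $1,373 remains; coinsurance $1,373 × 10% = $137.30. Cost to member: $519.30. OOP to date $1,537.30.
#5 ($9,966): deductible already satisfied, so member's share is 10% × $9,966 = $996.60. Cost to member: $996.60. OOP to date $2,533.90.

$996.60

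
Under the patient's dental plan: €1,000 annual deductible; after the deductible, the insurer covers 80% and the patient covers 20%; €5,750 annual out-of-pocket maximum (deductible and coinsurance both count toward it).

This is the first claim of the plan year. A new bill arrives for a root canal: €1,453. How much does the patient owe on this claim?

Deductible not yet touched, so the first €1,000 of the bill goes to the deductible.
The remaining €453 (= €1,453 − €1,000) moves to coinsurance.
20% of €453 = €90.60 falls to the patient.
That puts the patient's cost at €1,000 + €90.60 = €1,090.60 before any cap.
Cumulative spending €0 + €1,090.60 = €1,090.60 stays under the €5,750 maximum.

€1,090.60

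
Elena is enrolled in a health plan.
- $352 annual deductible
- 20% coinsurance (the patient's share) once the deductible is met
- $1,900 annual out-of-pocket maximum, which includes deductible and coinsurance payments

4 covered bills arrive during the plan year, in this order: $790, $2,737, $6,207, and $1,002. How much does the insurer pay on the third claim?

#1 ($790): $352 finishes the deductible; $438 goes to coinsurance; patient's 20% is $87.60. Patient owes $439.60 (running OOP $439.60). Plan pays $790 − $439.60 = $350.40.
#2 ($2,737): deductible met; 20% of $2,737 = $547.40. Cost to patient: $547.40. OOP to date $987. Insurer: $2,737 − $547.40 = $2,189.60.
#3 ($6,207): 20% coinsurance on $6,207 = $1,241.40. Adding that to $987 gives $2,228.40, past the $1,900 cap; patient pays only $1,900 − $987 = $913. Insurer: $6,207 − $913 = $5,294.

$5,294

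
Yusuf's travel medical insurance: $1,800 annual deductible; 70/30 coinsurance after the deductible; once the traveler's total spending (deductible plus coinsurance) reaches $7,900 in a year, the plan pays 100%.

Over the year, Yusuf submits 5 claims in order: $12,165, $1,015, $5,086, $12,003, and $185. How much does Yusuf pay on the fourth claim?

$1,160.20

Claim 1 — $12,165: deductible takes $1,800, $10,365 remains; 30% of $10,365 = $3,109.50. Traveler pays $4,909.50; OOP now $4,909.50.
Claim 2 — $1,015: deductible already satisfied, so traveler's share is 30% × $1,015 = $304.50. Traveler pays $304.50; OOP now $5,214.
Claim 3 — $5,086: deductible met; 30% of $5,086 = $1,525.80. Traveler owes $1,525.80 (running OOP $6,739.80).
Claim 4 — $12,003: deductible met; 30% of $12,003 = $3,600.90. OOP would hit $10,340.70 > $7,900, so the cap limits the traveler to $7,900 − $6,739.80 = $1,160.20.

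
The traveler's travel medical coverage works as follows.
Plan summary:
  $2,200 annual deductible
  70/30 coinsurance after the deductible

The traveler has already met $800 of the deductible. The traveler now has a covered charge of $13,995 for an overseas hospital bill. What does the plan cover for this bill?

$8,816.50

Remaining deductible: $2,200 − $800 = $1,400.
That leaves $13,995 − $1,400 = $12,595 for coinsurance.
30% of $12,595 = $3,778.50 falls to the traveler.
So the traveler owes $1,400 + $3,778.50 = $5,178.50.
Insurer pays the balance: $13,995 − $5,178.50 = $8,816.50.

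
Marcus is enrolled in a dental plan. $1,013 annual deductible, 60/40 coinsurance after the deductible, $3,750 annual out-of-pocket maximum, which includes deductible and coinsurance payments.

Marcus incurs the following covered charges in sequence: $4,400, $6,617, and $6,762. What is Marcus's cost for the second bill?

$1,382.20

Bill 1, $4,400: deductible takes $1,013, $3,387 remains; 40% of $3,387 = $1,354.80. Cost to patient: $2,367.80. OOP to date $2,367.80.
Bill 2, $6,617: deductible already satisfied, so patient's share is 40% × $6,617 = $2,646.80. OOP would hit $5,014.60 > $3,750, so the cap limits the patient to $3,750 − $2,367.80 = $1,382.20.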